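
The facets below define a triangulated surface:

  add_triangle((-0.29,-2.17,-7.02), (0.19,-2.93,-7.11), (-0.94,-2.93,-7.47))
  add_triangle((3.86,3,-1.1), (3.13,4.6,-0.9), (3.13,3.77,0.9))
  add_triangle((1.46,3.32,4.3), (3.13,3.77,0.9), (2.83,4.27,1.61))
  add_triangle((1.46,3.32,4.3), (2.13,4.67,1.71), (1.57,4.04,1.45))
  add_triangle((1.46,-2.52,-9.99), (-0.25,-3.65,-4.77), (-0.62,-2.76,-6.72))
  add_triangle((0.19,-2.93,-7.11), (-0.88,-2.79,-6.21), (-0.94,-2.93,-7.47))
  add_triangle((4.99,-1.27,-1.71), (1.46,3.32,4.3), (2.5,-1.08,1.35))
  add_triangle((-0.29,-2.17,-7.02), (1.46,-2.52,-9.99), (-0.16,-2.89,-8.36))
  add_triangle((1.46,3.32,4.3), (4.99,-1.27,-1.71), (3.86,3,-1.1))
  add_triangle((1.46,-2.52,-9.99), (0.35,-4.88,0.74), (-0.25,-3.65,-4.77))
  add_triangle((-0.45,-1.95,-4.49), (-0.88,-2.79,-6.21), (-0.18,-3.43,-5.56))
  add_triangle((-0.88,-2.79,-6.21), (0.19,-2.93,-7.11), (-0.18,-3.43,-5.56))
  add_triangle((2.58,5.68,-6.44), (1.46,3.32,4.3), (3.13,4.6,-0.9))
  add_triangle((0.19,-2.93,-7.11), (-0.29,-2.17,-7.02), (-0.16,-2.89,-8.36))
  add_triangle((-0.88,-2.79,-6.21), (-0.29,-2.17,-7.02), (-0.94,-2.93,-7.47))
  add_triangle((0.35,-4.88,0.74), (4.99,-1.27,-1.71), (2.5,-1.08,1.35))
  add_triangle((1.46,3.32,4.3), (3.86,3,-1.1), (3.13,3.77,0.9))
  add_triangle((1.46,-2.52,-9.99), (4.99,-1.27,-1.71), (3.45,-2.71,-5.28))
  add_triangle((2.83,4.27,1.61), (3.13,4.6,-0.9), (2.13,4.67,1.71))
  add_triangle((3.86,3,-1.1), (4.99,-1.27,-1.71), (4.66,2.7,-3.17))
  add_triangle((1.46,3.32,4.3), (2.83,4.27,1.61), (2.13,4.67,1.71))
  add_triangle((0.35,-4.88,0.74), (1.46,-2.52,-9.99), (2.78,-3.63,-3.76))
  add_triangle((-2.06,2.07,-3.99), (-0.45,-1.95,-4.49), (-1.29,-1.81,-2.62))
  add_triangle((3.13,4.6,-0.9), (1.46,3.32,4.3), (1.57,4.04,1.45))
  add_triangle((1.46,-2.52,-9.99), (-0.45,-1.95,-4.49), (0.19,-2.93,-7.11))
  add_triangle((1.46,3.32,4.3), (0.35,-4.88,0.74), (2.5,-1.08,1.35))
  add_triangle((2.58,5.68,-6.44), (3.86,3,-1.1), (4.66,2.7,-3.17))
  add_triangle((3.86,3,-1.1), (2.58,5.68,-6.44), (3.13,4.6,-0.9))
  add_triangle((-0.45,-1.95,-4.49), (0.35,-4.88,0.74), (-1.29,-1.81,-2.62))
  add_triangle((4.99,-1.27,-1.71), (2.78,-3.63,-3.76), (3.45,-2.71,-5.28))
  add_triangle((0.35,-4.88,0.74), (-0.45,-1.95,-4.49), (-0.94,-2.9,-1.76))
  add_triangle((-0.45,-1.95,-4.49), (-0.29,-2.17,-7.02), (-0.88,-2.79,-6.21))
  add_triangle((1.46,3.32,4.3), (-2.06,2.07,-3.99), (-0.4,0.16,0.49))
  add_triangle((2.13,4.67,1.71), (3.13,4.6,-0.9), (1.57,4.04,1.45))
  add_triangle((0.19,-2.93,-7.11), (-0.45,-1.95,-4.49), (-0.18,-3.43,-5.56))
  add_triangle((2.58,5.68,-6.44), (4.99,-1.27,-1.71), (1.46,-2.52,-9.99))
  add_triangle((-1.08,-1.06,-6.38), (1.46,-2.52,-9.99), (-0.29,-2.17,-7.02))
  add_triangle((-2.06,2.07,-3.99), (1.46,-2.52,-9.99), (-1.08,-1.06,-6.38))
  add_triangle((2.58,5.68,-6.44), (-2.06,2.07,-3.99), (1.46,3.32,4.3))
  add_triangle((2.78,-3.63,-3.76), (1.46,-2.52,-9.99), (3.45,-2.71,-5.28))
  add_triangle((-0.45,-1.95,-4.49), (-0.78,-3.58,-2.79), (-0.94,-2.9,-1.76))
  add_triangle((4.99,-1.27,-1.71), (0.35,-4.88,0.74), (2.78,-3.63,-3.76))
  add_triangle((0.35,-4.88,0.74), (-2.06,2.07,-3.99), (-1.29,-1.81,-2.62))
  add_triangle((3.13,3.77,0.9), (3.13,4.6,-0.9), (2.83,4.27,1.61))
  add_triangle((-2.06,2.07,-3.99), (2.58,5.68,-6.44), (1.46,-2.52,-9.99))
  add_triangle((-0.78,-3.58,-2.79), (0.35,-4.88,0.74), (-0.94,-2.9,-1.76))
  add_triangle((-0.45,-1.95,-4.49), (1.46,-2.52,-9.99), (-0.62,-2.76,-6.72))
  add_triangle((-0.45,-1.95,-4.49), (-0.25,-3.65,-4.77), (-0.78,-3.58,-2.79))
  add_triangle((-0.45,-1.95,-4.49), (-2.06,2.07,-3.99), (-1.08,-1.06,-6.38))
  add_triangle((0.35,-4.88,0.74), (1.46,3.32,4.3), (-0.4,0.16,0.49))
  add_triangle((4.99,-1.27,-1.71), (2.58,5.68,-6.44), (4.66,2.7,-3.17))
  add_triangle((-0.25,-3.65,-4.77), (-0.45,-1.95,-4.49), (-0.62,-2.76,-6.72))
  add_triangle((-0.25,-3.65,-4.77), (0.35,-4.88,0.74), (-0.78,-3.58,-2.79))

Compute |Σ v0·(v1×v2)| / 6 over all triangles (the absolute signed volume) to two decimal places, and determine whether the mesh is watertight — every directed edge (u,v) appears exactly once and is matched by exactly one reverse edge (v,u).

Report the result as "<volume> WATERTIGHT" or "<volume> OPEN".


Per-triangle v0·(v1×v2)/6:
  t1: +0.8923
  t2: +2.5055
  t3: +1.0949
  t4: +0.6558
  t5: +4.8475
  t6: +0.4957
  t7: +8.5465
  t8: +0.7932
  t9: +15.2149
  t10: +9.8563
  t11: -0.2220
  t12: +1.3215
  t13: +8.1400
  t14: -0.0143
  t15: -0.1901
  t16: +8.4752
  t17: +1.5383
  t18: +7.1365
  t19: +1.8124
  t20: +5.9301
  t21: +2.1204
  t22: +16.7709
  t23: +3.7588
  t24: -3.1013
  t25: -0.9376
  t26: +7.8260
  t27: +7.7377
  t28: +7.9354
  t29: +4.1378
  t30: +5.6825
  t31: -3.4131
  t32: -0.1406
  t33: +2.2010
  t34: +0.5720
  t35: -0.7303
  t36: +59.9373
  t37: +2.5412
  t38: +7.8906
  t39: +22.9790
  t40: +6.8402
  t41: +0.5536
  t42: +13.2758
  t43: +0.2550
  t44: +1.1536
  t45: +40.5403
  t46: +1.2570
  t47: -0.2191
  t48: +0.9952
  t49: +0.8716
  t50: +2.2282
  t51: +9.6657
  t52: +0.0902
  t53: +3.1016
Σ = +303.2066 → |volume| = 303.21

Directed edges: 159 total; 9 unmatched, e.g. (1.46,-2.52,-9.99)→(-0.16,-2.89,-8.36) → open.

303.21 OPEN


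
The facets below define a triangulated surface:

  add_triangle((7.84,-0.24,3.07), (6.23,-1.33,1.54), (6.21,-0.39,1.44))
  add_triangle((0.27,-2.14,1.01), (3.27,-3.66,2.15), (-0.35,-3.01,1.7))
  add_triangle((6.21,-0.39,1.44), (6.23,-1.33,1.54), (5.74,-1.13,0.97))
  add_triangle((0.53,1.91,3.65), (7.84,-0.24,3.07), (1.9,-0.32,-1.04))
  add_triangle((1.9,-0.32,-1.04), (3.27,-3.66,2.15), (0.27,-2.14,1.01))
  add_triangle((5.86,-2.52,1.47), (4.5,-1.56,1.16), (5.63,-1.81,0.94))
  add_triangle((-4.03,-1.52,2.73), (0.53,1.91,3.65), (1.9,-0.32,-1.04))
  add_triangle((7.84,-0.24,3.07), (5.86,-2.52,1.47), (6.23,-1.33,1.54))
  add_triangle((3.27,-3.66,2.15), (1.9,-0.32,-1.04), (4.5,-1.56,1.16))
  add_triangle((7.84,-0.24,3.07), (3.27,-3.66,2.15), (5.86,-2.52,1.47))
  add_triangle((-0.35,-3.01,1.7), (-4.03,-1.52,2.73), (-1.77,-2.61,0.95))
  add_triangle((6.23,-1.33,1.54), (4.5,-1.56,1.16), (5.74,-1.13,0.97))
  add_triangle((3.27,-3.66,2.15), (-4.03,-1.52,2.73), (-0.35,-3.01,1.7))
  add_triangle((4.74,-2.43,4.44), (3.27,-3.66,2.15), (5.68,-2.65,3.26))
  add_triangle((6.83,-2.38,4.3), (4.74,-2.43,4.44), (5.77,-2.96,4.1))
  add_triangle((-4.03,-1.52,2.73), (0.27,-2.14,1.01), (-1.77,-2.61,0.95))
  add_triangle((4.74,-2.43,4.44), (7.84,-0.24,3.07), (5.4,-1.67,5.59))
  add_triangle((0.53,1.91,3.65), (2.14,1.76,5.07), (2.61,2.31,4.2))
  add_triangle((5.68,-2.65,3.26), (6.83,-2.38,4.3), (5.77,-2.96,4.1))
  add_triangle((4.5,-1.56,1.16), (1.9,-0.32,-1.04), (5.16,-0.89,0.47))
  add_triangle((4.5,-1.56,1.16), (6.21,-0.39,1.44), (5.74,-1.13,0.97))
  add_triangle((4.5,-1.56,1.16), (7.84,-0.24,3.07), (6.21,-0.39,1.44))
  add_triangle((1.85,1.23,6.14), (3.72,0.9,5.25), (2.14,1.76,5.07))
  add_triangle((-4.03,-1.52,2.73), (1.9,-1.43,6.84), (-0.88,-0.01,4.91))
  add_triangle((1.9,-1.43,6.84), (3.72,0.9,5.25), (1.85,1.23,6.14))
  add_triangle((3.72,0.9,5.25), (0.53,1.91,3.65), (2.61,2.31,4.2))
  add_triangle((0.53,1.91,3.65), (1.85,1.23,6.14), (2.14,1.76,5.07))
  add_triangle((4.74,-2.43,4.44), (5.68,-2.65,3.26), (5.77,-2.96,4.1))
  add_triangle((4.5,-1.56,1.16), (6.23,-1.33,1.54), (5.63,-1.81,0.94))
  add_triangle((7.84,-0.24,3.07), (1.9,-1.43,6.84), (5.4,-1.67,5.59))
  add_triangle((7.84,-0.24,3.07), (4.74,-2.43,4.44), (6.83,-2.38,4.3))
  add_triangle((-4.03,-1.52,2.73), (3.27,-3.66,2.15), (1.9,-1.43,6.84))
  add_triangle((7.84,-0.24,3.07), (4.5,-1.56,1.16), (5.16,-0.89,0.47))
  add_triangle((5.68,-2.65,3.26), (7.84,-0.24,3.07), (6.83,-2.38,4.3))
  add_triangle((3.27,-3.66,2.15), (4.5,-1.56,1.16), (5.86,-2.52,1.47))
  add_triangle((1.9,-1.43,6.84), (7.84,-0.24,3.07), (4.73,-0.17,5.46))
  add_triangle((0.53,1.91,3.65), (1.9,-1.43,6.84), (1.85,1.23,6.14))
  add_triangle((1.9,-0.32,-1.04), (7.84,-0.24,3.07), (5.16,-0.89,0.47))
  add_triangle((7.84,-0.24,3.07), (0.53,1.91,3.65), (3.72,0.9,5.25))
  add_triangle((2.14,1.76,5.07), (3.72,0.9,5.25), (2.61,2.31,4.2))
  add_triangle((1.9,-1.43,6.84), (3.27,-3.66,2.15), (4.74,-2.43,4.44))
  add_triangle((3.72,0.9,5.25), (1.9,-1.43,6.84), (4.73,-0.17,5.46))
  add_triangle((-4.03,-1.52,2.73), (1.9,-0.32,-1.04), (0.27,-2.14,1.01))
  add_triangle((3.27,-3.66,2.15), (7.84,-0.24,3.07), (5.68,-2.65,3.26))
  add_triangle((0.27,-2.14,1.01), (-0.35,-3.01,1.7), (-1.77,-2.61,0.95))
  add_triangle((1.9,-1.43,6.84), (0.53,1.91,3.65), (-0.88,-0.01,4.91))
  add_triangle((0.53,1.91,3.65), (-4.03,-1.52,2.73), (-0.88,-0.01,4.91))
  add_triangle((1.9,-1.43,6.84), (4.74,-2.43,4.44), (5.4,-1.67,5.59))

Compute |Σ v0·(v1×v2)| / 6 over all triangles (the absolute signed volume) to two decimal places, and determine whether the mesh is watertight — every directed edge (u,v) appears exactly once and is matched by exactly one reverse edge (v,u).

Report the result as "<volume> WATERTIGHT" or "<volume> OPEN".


Per-triangle v0·(v1×v2)/6:
  t1: +1.2414
  t2: +0.3898
  t3: +0.4267
  t4: +3.3124
  t5: +1.4732
  t6: -0.1916
  t7: -3.0752
  t8: +1.5235
  t9: +2.5666
  t10: +6.4954
  t11: +2.3900
  t12: +0.2746
  t13: +3.6300
  t14: +3.4178
  t15: +1.1592
  t16: -1.9313
  t17: +5.2960
  t18: +1.1825
  t19: +0.6983
  t20: +0.8127
  t21: -0.5701
  t22: -1.6857
  t23: +1.7237
  t24: +7.9770
  t25: +6.1520
  t26: -2.4495
  t27: +1.1727
  t28: -0.2732
  t29: -0.3112
  t30: +5.7557
  t31: +2.4766
  t32: +20.4176
  t33: +2.3056
  t34: +2.3210
  t35: -0.5558
  t36: +6.2664
  t37: +1.8268
  t38: +1.1760
  t39: +4.9870
  t40: +1.7354
  t41: +8.2585
  t42: +4.8128
  t43: +0.4585
  t44: +2.0049
  t45: +0.2825
  t46: +6.2771
  t47: +4.0882
  t48: +4.5823
Σ = +122.3050 → |volume| = 122.31

Directed edges: 144 total; 6 unmatched, e.g. (5.63,-1.81,0.94)→(5.86,-2.52,1.47) → open.

122.31 OPEN


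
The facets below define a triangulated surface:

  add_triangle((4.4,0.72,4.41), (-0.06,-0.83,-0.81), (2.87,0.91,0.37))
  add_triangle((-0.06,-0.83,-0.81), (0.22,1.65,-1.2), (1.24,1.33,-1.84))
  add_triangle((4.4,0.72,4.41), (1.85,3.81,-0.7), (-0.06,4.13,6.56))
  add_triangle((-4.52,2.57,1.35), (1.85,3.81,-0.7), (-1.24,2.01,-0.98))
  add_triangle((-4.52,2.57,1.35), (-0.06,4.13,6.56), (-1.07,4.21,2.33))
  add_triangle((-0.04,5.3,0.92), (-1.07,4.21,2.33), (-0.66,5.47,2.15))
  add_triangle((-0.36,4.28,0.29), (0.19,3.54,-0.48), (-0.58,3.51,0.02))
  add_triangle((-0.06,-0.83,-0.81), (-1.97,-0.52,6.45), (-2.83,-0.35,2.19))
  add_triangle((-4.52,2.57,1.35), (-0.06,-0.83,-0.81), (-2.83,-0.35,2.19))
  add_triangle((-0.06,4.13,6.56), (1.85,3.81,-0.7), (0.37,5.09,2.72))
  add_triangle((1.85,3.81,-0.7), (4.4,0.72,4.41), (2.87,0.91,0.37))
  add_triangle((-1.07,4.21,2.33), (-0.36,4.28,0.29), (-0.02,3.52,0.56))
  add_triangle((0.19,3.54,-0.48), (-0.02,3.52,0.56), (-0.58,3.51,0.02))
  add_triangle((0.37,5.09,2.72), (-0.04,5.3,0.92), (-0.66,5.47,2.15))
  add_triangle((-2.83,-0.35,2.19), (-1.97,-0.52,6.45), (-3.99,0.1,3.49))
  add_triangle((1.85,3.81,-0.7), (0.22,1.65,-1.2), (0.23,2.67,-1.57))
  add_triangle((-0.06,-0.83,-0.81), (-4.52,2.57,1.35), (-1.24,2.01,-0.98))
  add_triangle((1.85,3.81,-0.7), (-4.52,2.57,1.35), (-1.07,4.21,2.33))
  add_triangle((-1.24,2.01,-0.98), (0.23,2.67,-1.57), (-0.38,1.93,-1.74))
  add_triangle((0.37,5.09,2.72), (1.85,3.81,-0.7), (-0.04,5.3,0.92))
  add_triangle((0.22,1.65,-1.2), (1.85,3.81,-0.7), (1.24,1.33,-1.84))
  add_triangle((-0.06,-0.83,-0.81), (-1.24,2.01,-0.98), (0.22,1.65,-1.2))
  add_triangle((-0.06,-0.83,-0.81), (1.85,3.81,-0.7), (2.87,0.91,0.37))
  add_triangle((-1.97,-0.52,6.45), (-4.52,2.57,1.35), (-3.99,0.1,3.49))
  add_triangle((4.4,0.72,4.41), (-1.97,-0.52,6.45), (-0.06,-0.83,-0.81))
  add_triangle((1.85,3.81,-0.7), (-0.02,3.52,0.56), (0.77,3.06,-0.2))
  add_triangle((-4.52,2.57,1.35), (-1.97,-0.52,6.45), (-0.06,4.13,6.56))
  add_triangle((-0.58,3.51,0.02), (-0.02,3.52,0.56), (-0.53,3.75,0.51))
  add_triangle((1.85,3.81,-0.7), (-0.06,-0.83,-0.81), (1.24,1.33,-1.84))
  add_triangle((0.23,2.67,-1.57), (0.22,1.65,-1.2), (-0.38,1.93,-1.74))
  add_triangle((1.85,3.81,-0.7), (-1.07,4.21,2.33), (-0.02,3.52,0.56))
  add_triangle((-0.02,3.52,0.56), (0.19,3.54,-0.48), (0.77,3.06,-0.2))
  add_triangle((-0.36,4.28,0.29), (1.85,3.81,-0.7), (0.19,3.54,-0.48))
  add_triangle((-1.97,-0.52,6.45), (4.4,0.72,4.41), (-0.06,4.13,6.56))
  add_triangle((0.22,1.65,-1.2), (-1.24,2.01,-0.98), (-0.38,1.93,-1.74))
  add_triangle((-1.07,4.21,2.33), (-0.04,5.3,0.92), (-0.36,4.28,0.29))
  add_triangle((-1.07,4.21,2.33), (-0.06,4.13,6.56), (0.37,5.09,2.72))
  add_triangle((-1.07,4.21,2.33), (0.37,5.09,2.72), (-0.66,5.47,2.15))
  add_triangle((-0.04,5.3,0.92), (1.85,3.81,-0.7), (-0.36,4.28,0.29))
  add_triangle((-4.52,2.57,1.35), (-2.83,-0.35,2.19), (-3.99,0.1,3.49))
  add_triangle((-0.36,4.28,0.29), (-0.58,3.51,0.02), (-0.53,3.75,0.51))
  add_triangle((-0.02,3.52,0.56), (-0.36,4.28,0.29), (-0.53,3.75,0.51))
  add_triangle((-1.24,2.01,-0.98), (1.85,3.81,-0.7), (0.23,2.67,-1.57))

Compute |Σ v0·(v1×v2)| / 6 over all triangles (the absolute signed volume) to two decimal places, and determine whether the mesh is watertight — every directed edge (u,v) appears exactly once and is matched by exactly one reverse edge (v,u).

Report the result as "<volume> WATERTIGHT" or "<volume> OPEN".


151.15 OPEN

Per-triangle v0·(v1×v2)/6:
  t1: +1.7497
  t2: +0.4010
  t3: +24.7812
  t4: +4.8009
  t5: +11.5468
  t6: +0.2269
  t7: +0.2220
  t8: +2.0227
  t9: +2.0973
  t10: +4.9729
  t11: +5.6219
  t12: -0.5669
  t13: -0.4091
  t14: +1.4368
  t15: +1.4312
  t16: +0.2090
  t17: +1.6929
  t18: +7.7635
  t19: +0.4296
  t20: +3.5388
  t21: +0.9273
  t22: +0.5795
  t23: +1.6010
  t24: +6.7366
  t25: +5.1757
  t26: -0.1508
  t27: +26.1695
  t28: -0.1322
  t29: -0.0156
  t30: +0.0768
  t31: -1.0214
  t32: -0.3972
  t33: +0.7812
  t34: +26.5351
  t35: -0.2239
  t36: +0.8783
  t37: +5.0569
  t38: +0.9744
  t39: +1.1458
  t40: +1.1950
  t41: +0.0853
  t42: +0.0996
  t43: +1.1054
Σ = +151.1512 → |volume| = 151.15

Directed edges: 129 total; 3 unmatched, e.g. (0.77,3.06,-0.2)→(1.85,3.81,-0.7) → open.


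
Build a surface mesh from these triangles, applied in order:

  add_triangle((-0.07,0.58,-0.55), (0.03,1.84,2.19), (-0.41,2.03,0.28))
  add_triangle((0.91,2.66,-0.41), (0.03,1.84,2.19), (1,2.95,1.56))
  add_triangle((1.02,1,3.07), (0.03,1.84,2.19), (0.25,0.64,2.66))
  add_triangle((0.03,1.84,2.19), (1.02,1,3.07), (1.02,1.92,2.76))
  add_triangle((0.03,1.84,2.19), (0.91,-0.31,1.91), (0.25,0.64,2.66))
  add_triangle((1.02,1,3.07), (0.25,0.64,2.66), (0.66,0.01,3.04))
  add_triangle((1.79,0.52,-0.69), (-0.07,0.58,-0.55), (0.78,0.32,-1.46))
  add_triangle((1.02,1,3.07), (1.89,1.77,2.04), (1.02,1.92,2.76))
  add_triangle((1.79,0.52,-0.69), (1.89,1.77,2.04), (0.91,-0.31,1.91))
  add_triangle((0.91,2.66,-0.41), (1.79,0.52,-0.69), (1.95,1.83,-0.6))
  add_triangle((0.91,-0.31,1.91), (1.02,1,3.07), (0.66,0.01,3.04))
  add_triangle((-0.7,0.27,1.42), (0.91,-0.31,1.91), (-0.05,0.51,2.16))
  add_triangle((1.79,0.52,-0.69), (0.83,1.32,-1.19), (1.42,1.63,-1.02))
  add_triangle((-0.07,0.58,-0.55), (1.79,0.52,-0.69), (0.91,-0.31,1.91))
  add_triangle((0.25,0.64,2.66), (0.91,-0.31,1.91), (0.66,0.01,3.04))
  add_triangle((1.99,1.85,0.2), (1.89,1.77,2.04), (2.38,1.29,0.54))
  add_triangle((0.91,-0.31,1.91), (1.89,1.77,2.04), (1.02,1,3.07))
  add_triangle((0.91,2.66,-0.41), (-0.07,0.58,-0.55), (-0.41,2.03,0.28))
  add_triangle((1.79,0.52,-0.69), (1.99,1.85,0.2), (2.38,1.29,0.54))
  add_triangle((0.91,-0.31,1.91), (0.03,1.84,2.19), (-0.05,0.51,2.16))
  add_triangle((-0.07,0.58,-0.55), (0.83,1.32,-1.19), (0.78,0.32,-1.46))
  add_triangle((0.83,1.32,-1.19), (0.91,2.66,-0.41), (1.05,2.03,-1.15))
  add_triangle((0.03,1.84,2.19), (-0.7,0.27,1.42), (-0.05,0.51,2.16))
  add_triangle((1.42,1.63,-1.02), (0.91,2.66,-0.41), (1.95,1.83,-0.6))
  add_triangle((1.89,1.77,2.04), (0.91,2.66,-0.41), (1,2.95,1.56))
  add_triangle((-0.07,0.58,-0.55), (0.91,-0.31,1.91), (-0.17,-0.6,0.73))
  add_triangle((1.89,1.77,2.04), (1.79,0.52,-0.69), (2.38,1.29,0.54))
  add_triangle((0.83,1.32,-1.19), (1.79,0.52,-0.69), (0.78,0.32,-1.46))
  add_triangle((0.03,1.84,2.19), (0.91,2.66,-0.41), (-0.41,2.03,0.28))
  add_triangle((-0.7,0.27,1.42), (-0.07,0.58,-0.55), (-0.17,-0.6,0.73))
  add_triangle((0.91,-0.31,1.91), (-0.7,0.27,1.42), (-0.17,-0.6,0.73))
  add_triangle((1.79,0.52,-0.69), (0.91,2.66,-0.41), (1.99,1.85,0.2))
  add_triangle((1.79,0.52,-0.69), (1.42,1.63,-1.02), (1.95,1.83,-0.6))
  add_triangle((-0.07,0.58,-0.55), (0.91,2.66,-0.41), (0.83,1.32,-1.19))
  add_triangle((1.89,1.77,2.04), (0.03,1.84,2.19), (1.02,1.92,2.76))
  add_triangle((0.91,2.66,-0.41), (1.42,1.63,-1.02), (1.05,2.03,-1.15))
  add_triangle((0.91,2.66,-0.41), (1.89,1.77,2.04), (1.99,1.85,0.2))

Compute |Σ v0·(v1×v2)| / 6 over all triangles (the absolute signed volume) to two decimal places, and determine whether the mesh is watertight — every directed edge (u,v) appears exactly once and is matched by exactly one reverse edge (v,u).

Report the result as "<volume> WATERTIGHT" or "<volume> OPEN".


11.77 OPEN

Per-triangle v0·(v1×v2)/6:
  t1: -0.1165
  t2: +0.5253
  t3: +0.4462
  t4: +0.4238
  t5: -0.3653
  t6: +0.2773
  t7: -0.1916
  t8: +0.5750
  t9: +1.2979
  t10: -0.1307
  t11: +0.3051
  t12: +0.2052
  t13: +0.1639
  t14: -0.3060
  t15: -0.1059
  t16: +0.5674
  t17: +0.7339
  t18: +0.2961
  t19: +0.3803
  t20: +0.4766
  t21: +0.1155
  t22: +0.0151
  t23: +0.3158
  t24: +0.3297
  t25: +1.1567
  t26: -0.0515
  t27: -0.0365
  t28: +0.3489
  t29: +1.0536
  t30: +0.0289
  t31: +0.2935
  t32: +0.7137
  t33: +0.2332
  t34: +0.1947
  t35: +0.2912
  t36: +0.1989
  t37: +1.1152
Σ = +11.7746 → |volume| = 11.77

Directed edges: 111 total; 9 unmatched, e.g. (-0.07,0.58,-0.55)→(0.03,1.84,2.19) → open.


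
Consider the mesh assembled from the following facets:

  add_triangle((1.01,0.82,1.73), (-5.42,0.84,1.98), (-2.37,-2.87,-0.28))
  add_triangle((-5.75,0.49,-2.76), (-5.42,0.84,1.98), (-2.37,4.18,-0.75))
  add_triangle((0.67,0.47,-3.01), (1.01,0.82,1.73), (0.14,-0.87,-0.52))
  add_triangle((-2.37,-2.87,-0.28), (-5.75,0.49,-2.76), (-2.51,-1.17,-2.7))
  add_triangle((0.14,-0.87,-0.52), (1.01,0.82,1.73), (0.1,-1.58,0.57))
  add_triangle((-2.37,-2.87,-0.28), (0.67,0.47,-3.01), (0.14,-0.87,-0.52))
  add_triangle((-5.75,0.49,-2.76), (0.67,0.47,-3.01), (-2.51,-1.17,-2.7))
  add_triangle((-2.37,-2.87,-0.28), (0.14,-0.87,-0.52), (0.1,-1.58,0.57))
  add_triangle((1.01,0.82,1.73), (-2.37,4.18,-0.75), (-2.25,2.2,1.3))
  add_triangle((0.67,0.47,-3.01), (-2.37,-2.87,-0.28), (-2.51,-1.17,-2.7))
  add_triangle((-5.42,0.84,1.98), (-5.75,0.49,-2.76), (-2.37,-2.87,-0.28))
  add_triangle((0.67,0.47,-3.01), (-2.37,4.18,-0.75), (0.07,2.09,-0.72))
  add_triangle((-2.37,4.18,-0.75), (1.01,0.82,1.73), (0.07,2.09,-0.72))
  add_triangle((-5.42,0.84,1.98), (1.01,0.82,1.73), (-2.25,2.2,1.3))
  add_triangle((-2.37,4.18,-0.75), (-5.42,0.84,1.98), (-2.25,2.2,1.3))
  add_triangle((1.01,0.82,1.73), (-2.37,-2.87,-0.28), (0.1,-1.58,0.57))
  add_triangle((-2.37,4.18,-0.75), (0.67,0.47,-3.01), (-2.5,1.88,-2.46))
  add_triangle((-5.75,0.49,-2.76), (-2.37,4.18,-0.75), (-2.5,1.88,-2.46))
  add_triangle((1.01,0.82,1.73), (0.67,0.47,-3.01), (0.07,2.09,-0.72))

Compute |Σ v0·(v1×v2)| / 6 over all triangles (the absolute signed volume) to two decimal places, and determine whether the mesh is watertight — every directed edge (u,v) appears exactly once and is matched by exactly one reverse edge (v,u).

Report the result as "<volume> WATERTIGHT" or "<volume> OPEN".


79.29 OPEN

Per-triangle v0·(v1×v2)/6:
  t1: +5.1274
  t2: +17.3259
  t3: +0.6790
  t4: +5.5392
  t5: +0.2785
  t6: +1.1961
  t7: +5.1738
  t8: +0.5897
  t9: +3.0526
  t10: +2.6053
  t11: +13.7988
  t12: +2.3329
  t13: +1.9957
  t14: +3.0885
  t15: +4.3486
  t16: +0.9934
  t17: +4.3078
  t18: +5.4227
  t19: +1.4334
Σ = +79.2892 → |volume| = 79.29

Directed edges: 57 total; 3 unmatched, e.g. (-5.75,0.49,-2.76)→(0.67,0.47,-3.01) → open.


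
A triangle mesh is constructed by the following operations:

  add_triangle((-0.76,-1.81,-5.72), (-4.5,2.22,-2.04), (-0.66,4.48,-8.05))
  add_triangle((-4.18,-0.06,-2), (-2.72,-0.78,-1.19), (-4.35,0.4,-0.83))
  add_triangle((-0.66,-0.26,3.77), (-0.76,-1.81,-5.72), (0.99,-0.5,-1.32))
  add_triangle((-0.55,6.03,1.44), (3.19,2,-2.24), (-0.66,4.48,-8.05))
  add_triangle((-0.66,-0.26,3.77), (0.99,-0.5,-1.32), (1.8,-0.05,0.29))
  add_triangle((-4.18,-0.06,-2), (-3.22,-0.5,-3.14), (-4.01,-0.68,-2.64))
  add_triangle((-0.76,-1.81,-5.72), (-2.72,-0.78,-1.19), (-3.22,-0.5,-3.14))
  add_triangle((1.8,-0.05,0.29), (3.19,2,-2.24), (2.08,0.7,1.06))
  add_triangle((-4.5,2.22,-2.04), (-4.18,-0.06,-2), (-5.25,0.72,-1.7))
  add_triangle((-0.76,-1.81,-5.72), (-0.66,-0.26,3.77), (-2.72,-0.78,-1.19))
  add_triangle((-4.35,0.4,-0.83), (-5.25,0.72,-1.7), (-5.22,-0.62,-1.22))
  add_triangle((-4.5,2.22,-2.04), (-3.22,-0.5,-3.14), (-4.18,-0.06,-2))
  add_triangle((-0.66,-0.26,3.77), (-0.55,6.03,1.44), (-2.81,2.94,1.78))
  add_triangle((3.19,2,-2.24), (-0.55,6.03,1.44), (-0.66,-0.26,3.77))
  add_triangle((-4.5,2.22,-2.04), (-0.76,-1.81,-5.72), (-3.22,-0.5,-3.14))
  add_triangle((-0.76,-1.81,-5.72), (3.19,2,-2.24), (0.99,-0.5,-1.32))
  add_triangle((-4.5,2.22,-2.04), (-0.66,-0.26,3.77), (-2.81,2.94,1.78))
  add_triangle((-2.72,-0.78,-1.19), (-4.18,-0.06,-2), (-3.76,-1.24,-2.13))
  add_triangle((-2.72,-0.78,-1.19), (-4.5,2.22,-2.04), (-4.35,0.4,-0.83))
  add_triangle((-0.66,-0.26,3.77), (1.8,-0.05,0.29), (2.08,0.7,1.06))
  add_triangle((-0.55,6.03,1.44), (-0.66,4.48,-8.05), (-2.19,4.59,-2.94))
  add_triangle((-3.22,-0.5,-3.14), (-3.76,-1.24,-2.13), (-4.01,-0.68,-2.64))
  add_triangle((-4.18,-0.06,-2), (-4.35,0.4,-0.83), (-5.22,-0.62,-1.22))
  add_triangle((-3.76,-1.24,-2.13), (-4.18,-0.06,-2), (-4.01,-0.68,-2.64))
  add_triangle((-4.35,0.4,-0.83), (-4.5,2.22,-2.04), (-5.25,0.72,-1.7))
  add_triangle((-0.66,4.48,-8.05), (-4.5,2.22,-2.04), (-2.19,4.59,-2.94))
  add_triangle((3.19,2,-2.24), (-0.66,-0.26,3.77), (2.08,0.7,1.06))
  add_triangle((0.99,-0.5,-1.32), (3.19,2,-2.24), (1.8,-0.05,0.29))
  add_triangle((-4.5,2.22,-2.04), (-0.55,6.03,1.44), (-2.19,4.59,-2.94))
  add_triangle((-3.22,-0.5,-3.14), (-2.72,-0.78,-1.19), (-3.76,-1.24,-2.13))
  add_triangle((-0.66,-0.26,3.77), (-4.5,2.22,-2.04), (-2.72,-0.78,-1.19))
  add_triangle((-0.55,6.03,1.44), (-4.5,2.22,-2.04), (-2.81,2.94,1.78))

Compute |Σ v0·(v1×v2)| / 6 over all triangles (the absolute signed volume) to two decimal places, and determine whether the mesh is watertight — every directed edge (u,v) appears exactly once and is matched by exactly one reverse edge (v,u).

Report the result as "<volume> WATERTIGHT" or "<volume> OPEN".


Per-triangle v0·(v1×v2)/6:
  t1: +29.4501
  t2: +0.6818
  t3: +1.7053
  t4: +31.5963
  t5: +0.6730
  t6: +0.4655
  t7: +2.2835
  t8: +1.0803
  t9: +1.2296
  t10: +3.1021
  t11: +0.5954
  t12: +2.5097
  t13: +9.0486
  t14: +11.1207
  t15: +5.6667
  t16: +3.2832
  t17: +6.0831
  t18: +0.2629
  t19: -1.7610
  t20: +0.9417
  t21: +15.2155
  t22: +0.4001
  t23: -0.8868
  t24: +0.4525
  t25: +0.7112
  t26: +14.3346
  t27: +1.2681
  t28: +1.3174
  t29: +12.8566
  t30: -0.2200
  t31: +6.4568
  t32: +11.2211
Σ = +173.1456 → |volume| = 173.15

Directed edges: 96 total; 6 unmatched, e.g. (-0.66,4.48,-8.05)→(-0.76,-1.81,-5.72) → open.

173.15 OPEN


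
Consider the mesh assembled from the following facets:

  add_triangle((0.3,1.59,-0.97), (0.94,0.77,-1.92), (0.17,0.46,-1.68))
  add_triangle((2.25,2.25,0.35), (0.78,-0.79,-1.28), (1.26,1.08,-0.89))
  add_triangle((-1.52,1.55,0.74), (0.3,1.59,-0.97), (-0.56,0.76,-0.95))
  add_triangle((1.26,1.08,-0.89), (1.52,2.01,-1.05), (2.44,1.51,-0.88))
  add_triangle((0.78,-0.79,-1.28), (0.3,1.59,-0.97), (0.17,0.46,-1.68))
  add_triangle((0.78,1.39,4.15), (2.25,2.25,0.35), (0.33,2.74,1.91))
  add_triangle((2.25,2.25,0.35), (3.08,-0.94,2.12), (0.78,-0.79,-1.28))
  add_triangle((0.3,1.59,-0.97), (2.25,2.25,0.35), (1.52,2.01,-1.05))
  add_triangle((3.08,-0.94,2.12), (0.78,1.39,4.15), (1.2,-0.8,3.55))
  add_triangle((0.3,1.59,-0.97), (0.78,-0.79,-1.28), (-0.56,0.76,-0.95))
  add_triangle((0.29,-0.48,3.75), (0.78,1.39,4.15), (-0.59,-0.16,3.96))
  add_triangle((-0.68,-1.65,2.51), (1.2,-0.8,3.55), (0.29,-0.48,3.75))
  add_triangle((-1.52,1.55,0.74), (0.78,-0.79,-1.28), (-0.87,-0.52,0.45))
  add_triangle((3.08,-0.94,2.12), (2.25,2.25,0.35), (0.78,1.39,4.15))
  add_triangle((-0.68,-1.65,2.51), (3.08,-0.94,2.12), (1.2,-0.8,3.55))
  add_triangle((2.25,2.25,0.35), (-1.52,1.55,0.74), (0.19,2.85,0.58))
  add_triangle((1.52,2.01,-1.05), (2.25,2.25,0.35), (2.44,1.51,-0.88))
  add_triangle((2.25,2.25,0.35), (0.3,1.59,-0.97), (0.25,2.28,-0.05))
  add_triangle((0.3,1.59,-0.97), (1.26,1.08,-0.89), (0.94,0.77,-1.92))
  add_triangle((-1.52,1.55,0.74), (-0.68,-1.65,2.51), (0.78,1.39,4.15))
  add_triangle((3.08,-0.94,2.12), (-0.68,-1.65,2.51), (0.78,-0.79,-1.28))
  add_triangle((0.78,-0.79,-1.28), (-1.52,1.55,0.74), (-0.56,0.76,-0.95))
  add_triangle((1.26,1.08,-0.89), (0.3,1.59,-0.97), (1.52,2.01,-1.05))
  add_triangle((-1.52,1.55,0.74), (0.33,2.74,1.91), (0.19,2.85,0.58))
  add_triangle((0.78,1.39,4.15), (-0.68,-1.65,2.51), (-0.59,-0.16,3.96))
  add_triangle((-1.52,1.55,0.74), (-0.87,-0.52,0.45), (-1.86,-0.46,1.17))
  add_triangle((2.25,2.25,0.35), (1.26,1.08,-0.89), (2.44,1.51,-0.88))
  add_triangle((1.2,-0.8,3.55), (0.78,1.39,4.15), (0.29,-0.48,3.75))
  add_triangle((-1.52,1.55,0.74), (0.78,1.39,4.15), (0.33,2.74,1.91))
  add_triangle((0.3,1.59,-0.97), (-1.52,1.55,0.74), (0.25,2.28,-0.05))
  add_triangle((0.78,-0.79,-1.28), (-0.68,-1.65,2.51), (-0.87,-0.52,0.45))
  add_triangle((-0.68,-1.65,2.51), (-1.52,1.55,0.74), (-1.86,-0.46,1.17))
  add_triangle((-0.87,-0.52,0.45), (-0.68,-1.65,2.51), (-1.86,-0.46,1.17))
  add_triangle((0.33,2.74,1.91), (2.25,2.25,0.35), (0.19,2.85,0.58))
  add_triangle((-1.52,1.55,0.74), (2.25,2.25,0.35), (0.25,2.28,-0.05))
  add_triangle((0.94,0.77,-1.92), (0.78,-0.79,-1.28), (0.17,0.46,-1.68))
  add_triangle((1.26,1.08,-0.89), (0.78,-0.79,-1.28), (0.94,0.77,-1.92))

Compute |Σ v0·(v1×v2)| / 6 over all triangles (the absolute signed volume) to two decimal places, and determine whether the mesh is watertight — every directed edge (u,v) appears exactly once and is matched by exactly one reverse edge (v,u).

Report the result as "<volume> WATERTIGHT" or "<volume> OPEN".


Per-triangle v0·(v1×v2)/6:
  t1: +0.2627
  t2: +0.5448
  t3: +0.5478
  t4: +0.1281
  t5: -0.3057
  t6: +3.2157
  t7: +3.0786
  t8: +0.4355
  t9: +3.0811
  t10: +0.4482
  t11: +1.1757
  t12: +0.9574
  t13: +0.3209
  t14: +6.4486
  t15: +1.9343
  t16: -0.3403
  t17: +0.6801
  t18: +0.7309
  t19: +0.3572
  t20: +3.8955
  t21: +2.5762
  t22: +0.0414
  t23: +0.1192
  t24: +1.0725
  t25: -1.1145
  t26: +0.0785
  t27: -0.2937
  t28: +1.2104
  t29: +2.3840
  t30: +0.5636
  t31: +0.5512
  t32: +1.1439
  t33: +0.2415
  t34: +1.3566
  t35: +0.8457
  t36: +0.2826
  t37: +0.3793
Σ = +39.0354 → |volume| = 39.04

Directed edges: 111 total; 3 unmatched, e.g. (-0.59,-0.16,3.96)→(0.29,-0.48,3.75) → open.

39.04 OPEN


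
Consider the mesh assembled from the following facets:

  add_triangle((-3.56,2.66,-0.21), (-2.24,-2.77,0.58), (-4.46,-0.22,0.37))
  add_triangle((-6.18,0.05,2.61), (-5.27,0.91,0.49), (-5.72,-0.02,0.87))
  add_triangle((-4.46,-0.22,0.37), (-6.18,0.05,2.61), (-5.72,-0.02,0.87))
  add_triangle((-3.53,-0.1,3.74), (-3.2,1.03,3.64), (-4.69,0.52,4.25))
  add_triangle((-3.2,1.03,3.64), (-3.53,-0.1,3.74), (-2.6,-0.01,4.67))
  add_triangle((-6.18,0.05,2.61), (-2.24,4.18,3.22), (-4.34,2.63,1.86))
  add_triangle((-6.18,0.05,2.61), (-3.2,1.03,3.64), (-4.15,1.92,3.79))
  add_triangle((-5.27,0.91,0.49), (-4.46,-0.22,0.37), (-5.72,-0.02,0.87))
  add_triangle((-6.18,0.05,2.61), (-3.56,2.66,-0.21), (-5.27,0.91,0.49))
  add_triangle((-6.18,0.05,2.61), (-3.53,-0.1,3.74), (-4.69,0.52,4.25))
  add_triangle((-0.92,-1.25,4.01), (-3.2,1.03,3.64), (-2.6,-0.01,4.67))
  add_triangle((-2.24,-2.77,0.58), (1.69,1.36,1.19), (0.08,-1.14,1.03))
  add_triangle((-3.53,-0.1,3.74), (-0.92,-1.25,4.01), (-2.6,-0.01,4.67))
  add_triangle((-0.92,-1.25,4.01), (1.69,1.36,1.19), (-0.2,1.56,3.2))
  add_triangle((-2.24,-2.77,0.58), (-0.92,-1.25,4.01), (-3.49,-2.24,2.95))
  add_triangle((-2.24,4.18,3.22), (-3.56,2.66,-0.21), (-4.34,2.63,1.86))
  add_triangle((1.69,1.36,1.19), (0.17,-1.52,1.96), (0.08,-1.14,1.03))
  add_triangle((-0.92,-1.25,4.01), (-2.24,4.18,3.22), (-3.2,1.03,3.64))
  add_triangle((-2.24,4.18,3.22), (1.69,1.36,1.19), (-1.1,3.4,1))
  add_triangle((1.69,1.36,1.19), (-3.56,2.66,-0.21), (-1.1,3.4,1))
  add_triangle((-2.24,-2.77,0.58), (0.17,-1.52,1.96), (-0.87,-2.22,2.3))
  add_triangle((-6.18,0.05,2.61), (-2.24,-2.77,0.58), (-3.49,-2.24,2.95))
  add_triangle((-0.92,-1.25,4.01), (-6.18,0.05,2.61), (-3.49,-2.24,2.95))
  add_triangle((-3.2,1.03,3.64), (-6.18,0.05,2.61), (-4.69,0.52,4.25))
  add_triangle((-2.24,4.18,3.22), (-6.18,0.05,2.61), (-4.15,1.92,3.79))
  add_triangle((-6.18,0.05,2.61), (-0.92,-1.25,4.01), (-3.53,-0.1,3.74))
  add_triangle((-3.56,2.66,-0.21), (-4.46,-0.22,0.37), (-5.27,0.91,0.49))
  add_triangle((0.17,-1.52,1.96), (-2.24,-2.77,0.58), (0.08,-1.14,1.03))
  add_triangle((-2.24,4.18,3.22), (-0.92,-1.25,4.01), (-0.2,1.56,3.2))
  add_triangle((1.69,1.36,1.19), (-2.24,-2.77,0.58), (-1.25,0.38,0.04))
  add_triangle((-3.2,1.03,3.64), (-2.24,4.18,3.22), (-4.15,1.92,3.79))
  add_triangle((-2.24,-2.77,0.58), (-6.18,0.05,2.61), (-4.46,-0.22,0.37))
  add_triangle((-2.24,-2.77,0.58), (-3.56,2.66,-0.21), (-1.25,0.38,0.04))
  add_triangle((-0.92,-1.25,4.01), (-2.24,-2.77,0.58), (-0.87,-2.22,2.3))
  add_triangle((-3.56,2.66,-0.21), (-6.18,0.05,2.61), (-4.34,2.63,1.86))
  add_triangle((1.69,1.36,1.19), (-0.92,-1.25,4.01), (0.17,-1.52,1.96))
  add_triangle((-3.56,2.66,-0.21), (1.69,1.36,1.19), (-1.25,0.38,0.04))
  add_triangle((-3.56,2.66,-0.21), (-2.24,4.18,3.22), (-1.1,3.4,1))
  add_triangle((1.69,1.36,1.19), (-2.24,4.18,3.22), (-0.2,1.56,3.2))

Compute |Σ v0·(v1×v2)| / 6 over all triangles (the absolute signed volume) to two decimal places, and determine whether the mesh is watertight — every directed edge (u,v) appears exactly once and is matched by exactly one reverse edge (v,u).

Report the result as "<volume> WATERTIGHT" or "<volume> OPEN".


81.78 OPEN

Per-triangle v0·(v1×v2)/6:
  t1: +0.1682
  t2: +1.4994
  t3: +0.3044
  t4: +0.5699
  t5: +1.2535
  t6: +5.9616
  t7: +2.3396
  t8: +0.3336
  t9: +3.1731
  t10: +1.4172
  t11: -0.0736
  t12: -0.4665
  t13: +1.4929
  t14: +2.7374
  t15: +3.0088
  t16: +4.3655
  t17: +0.1699
  t18: +6.0212
  t19: +2.8000
  t20: -0.0107
  t21: +0.4842
  t22: +5.0940
  t23: +6.5490
  t24: +1.2107
  t25: +4.3151
  t26: +2.4335
  t27: +0.5508
  t28: +0.2482
  t29: +4.4166
  t30: -1.0929
  t31: +1.9262
  t32: +4.2501
  t33: -0.0658
  t34: +1.5241
  t35: +4.6531
  t36: +1.9095
  t37: -0.5354
  t38: +3.5441
  t39: +3.3042
Σ = +81.7848 → |volume| = 81.78

Directed edges: 117 total; 3 unmatched, e.g. (0.17,-1.52,1.96)→(-0.87,-2.22,2.3) → open.


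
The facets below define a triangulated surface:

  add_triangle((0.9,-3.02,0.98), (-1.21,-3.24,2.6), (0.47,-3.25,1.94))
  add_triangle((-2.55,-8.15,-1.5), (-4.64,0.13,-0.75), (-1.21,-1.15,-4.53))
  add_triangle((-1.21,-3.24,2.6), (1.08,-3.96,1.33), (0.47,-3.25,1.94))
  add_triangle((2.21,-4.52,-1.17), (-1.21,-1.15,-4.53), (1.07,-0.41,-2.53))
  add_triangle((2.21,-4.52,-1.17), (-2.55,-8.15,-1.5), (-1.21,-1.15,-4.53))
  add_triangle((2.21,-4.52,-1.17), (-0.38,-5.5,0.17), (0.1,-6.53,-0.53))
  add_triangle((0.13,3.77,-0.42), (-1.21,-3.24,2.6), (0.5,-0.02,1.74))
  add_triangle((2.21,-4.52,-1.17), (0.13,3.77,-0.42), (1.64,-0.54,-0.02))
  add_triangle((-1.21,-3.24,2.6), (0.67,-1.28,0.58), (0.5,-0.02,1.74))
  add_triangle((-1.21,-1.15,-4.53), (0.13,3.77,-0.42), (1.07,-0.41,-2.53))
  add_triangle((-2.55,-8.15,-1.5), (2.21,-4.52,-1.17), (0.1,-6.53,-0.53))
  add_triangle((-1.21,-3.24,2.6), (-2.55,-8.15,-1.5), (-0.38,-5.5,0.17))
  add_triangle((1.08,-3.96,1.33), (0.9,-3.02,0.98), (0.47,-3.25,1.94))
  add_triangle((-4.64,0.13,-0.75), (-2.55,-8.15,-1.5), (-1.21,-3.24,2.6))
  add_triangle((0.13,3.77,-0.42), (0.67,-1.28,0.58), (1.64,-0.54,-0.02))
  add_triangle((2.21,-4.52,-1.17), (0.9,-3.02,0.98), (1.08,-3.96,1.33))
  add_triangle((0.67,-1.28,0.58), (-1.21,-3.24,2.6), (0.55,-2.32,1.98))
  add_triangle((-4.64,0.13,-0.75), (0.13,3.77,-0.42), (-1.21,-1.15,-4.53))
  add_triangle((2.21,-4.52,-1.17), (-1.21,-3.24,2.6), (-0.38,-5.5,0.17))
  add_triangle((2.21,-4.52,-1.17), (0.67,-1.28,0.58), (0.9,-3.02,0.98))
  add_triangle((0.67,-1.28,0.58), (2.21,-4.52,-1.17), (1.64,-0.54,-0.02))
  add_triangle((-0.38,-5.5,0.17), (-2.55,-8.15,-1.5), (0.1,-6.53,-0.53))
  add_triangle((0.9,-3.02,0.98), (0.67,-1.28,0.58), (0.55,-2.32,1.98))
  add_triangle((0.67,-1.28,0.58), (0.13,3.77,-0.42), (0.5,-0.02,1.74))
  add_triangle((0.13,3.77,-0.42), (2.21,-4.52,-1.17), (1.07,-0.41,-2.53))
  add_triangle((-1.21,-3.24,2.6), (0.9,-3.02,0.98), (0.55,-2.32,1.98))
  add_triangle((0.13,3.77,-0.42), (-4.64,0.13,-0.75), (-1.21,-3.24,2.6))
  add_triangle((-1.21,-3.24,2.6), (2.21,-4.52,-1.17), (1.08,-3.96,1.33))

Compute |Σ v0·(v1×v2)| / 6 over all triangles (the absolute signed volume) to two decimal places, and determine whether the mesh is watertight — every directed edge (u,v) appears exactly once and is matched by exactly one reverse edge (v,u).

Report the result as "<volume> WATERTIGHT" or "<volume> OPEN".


132.19 WATERTIGHT

Per-triangle v0·(v1×v2)/6:
  t1: -0.5809
  t2: +26.5619
  t3: +0.7570
  t4: +6.0085
  t5: +21.6493
  t6: +1.0304
  t7: +1.9036
  t8: +1.6250
  t9: +1.1913
  t10: +5.0672
  t11: +4.2916
  t12: +6.1367
  t13: +0.0333
  t14: +20.5282
  t15: +0.4918
  t16: +0.1134
  t17: -0.4153
  t18: +13.0528
  t19: +4.5960
  t20: +0.4545
  t21: +0.9407
  t22: +2.2180
  t23: +0.1899
  t24: +0.6422
  t25: +2.6888
  t26: +1.2336
  t27: +7.0417
  t28: +2.7393
Σ = +132.1905 → |volume| = 132.19

Directed edges: 84 total, each appears once with its reverse present → watertight.


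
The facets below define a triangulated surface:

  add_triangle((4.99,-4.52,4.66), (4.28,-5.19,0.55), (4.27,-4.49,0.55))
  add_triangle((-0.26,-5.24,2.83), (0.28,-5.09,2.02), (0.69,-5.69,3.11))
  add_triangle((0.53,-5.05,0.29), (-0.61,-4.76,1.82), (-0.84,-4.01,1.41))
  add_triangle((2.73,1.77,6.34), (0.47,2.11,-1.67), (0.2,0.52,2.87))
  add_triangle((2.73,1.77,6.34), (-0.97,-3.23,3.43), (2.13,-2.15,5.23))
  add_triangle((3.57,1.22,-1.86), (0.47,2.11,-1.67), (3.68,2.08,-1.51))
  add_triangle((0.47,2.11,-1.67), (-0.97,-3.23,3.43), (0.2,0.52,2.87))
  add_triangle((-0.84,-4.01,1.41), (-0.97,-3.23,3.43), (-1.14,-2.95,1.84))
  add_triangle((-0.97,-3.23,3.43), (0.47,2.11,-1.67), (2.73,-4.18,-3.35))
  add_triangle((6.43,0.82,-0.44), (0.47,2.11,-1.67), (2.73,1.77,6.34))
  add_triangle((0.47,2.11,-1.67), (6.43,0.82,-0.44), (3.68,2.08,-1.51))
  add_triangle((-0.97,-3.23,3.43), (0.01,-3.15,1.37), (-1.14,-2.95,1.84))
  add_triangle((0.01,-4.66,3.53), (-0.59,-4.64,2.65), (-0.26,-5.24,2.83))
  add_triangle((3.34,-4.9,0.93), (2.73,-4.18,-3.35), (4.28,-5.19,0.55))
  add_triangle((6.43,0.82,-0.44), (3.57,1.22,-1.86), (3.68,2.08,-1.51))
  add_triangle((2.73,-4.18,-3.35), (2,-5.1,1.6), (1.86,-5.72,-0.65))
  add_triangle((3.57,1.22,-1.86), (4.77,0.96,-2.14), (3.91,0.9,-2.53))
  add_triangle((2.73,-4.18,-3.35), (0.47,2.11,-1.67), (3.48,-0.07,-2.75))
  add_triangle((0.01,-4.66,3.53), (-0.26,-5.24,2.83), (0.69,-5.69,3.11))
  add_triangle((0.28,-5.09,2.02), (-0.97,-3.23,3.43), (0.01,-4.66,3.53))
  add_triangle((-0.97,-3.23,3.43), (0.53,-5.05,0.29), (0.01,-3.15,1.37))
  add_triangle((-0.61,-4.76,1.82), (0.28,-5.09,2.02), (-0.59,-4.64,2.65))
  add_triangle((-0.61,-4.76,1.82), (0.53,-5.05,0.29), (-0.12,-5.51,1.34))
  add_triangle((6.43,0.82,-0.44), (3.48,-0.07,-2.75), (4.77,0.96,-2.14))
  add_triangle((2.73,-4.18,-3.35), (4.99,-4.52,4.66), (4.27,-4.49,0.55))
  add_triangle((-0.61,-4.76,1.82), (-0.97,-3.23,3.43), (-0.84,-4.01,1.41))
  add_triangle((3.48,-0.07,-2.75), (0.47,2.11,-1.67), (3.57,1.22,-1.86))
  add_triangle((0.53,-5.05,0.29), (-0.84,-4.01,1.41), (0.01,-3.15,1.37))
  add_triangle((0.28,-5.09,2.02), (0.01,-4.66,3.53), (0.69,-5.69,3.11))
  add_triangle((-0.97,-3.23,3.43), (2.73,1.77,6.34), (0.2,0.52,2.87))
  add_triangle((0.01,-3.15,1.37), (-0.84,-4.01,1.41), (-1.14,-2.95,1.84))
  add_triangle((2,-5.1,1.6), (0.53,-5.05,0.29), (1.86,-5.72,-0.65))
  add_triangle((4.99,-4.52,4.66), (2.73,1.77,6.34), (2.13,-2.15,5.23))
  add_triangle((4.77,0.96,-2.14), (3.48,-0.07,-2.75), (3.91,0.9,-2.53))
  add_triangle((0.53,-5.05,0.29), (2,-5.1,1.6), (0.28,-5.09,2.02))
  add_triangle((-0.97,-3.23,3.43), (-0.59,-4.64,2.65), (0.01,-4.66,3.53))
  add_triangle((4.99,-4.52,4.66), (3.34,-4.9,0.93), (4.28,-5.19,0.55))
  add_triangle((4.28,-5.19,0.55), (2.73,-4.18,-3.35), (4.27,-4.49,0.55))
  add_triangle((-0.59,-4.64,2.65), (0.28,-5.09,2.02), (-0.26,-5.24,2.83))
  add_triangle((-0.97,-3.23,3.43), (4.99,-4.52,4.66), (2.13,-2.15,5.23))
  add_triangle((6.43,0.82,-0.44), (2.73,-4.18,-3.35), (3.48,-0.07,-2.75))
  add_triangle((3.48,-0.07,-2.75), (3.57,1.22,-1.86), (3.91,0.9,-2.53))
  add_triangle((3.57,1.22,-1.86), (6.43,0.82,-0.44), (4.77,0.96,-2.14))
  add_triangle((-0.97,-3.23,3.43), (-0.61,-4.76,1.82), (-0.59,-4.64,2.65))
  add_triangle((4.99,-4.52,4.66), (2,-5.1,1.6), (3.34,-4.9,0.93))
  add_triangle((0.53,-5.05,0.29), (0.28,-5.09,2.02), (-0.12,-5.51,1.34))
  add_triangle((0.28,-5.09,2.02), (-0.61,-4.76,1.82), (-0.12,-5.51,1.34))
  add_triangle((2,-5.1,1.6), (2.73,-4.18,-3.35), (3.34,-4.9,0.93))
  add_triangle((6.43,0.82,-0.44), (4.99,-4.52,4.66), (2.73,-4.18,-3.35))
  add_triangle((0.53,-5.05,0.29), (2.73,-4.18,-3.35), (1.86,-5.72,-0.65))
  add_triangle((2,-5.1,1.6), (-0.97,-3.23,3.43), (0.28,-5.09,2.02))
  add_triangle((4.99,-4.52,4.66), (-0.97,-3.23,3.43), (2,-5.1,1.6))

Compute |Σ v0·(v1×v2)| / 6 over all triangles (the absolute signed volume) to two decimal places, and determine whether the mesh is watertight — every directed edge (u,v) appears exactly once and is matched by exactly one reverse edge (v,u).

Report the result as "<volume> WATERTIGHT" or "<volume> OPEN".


Per-triangle v0·(v1×v2)/6:
  t1: +1.9705
  t2: +0.6362
  t3: +0.5396
  t4: +2.4663
  t5: +8.7944
  t6: +1.1698
  t7: +0.3150
  t8: +0.6431
  t9: -0.5381
  t10: +16.8350
  t11: -0.0629
  t12: -0.9354
  t13: +0.3487
  t14: +2.5542
  t15: +1.7578
  t16: +3.7845
  t17: +0.2861
  t18: +4.5731
  t19: +0.8526
  t20: -1.1874
  t21: +0.4346
  t22: +0.6475
  t23: +0.0469
  t24: +1.9453
  t25: -1.8279
  t26: +0.6222
  t27: +2.1545
  t28: -0.9436
  t29: -0.7155
  t30: +3.8562
  t31: -0.4509
  t32: +2.5922
  t33: +12.1314
  t34: +0.5820
  t35: +2.4096
  t36: +1.1144
  t37: +2.9832
  t38: +1.8151
  t39: +0.1621
  t40: +10.2785
  t41: +10.4475
  t42: -0.1261
  t43: +0.8773
  t44: +0.3944
  t45: +5.5695
  t46: +0.7964
  t47: +0.6014
  t48: +5.0570
  t49: +41.7499
  t50: +1.9193
  t51: +2.7207
  t52: +12.7727
Σ = +167.4210 → |volume| = 167.42

Directed edges: 156 total; 6 unmatched, e.g. (2.73,-4.18,-3.35)→(-0.97,-3.23,3.43) → open.

167.42 OPEN


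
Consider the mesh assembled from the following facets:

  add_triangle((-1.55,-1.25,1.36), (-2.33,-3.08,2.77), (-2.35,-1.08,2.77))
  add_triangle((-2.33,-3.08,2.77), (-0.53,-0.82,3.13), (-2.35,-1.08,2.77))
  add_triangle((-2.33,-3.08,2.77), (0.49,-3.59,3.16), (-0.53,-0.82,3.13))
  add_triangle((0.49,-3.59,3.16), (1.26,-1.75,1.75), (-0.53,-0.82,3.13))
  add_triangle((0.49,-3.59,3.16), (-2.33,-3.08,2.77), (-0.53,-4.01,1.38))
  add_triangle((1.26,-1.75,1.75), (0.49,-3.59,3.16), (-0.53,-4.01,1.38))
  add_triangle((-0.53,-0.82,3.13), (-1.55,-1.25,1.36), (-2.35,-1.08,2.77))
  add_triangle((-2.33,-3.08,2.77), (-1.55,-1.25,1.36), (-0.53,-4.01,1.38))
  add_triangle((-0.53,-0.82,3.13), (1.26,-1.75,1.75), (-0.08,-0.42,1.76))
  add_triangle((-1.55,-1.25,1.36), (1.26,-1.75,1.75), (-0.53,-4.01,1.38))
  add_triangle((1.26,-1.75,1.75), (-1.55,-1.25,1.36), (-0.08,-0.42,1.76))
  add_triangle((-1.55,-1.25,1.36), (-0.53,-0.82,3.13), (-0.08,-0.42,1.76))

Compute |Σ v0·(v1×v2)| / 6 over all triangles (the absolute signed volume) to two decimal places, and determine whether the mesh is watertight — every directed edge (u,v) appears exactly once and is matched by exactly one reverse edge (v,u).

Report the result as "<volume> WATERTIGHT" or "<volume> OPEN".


Per-triangle v0·(v1×v2)/6:
  t1: +0.3725
  t2: +1.9662
  t3: +3.9405
  t4: +1.5519
  t5: +3.5756
  t6: +1.1783
  t7: -0.6330
  t8: +0.3877
  t9: +0.1802
  t10: -1.9890
  t11: -0.9453
  t12: -0.0734
Σ = +9.5122 → |volume| = 9.51

Directed edges: 36 total, each appears once with its reverse present → watertight.

9.51 WATERTIGHT


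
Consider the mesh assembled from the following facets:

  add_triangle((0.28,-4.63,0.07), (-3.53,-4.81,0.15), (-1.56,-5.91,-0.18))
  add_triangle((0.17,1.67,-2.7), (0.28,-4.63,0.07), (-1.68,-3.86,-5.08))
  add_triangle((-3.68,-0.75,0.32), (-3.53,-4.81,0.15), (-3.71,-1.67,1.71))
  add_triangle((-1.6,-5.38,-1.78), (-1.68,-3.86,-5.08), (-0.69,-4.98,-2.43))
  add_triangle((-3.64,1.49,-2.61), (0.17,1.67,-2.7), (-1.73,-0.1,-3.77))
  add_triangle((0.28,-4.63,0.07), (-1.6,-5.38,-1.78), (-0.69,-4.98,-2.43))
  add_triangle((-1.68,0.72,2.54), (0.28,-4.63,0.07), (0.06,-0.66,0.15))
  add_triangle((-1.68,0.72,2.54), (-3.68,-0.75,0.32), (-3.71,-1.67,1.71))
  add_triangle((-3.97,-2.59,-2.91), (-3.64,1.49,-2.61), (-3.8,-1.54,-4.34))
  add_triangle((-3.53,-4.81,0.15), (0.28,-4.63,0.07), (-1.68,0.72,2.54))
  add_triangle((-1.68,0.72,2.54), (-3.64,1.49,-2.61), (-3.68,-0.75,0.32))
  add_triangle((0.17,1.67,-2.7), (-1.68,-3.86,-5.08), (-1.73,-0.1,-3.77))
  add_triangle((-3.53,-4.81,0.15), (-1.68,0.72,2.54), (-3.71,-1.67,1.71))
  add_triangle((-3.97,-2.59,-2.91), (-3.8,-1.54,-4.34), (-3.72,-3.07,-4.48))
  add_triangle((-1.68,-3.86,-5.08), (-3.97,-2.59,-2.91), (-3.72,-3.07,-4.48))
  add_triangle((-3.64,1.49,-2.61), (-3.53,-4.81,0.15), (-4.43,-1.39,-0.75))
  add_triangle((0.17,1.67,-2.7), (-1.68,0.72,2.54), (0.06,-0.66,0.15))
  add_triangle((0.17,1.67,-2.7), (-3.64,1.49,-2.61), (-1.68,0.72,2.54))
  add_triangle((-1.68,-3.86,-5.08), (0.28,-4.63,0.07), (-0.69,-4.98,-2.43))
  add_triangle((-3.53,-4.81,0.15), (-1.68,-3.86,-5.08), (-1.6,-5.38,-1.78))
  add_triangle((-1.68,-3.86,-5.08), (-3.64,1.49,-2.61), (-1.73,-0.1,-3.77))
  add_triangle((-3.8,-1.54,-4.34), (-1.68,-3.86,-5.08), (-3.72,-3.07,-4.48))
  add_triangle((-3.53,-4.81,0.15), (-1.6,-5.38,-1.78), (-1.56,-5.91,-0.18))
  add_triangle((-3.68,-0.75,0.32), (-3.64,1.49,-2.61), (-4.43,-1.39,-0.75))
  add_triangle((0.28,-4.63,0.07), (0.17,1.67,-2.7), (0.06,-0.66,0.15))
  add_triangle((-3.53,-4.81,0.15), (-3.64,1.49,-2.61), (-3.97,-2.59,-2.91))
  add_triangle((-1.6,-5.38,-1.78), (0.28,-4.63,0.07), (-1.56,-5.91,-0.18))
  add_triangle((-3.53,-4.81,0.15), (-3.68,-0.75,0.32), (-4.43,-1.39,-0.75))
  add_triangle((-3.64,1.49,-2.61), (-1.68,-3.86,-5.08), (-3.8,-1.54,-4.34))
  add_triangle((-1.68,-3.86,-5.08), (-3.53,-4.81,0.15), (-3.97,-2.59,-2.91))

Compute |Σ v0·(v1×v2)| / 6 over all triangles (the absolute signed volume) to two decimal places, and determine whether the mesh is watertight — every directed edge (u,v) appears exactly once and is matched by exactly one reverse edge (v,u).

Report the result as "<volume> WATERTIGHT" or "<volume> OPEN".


Per-triangle v0·(v1×v2)/6:
  t1: +0.9085
  t2: +5.0239
  t3: +3.5688
  t4: +3.0706
  t5: +4.0531
  t6: +2.2986
  t7: +0.2164
  t8: +2.2459
  t9: +4.0115
  t10: +7.4236
  t11: +5.1839
  t12: +4.0106
  t13: +2.1684
  t14: +1.7509
  t15: +1.5688
  t16: +3.9972
  t17: -0.3164
  t18: +4.0072
  t19: +0.2309
  t20: +7.9900
  t21: +5.0788
  t22: +2.6623
  t23: +3.6508
  t24: +2.4284
  t25: +0.0707
  t26: +7.0965
  t27: +2.3539
  t28: +2.8012
  t29: +2.8213
  t30: +11.3905
Σ = +103.7665 → |volume| = 103.77

Directed edges: 90 total, each appears once with its reverse present → watertight.

103.77 WATERTIGHT
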